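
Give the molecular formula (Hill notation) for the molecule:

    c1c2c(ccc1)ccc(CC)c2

Heavy atoms from the SMILES: 12 C.
Implicit hydrogens by atom environment:
  7 × C (aromatic): 1 H each → 7
  3 × C (aromatic): no H
  1 × C: 3 H
  1 × C: 2 H
  Total hydrogens = 12.
Molecular formula: C12H12

C12H12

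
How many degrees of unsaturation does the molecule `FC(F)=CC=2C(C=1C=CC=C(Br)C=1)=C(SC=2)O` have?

Molecular formula from the SMILES: C12H7BrF2OS.
DoU = (2C + 2 + N − H − X)/2 = (2·12 + 2 + 0 − 7 − 3)/2 = 16/2 = 8.
(Structurally: 2 ring(s) + 6 π bond(s) = 8.)

8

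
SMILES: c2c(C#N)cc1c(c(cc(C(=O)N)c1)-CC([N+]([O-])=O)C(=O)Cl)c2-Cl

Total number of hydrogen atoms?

9

Hydrogens are implicit in SMILES; fill each atom to its normal valence:
  6 × C (aromatic): no H
  4 × C (aromatic): 1 H each → 4
  3 × C: no H
  3 × O: no H
  2 × Cl: no H
  1 × C: 2 H
  1 × C: 1 H
  1 × N: 2 H
  1 × N: no H
  1 × N (charge +1): no H
  1 × O (charge -1): no H
  Total hydrogens = 9.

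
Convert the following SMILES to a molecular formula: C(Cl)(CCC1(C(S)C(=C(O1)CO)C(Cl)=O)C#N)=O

C10H9Cl2NO4S

Heavy atoms from the SMILES: 10 C, 2 Cl, 1 N, 4 O, 1 S.
Implicit hydrogens by atom environment:
  6 × C: no H
  3 × C: 2 H each → 6
  3 × O: no H
  2 × Cl: no H
  1 × C: 1 H
  1 × N: no H
  1 × O: 1 H
  1 × S: 1 H
  Total hydrogens = 9.
Molecular formula: C10H9Cl2NO4S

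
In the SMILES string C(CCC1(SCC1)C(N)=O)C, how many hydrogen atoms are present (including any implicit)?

Hydrogens are implicit in SMILES; fill each atom to its normal valence:
  5 × C: 2 H each → 10
  2 × C: no H
  1 × C: 3 H
  1 × N: 2 H
  1 × O: no H
  1 × S: no H
  Total hydrogens = 15.

15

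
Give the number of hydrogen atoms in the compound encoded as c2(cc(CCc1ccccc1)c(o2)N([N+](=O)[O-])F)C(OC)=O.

13

Hydrogens are implicit in SMILES; fill each atom to its normal valence:
  6 × C (aromatic): 1 H each → 6
  4 × C (aromatic): no H
  3 × O: no H
  2 × C: 2 H each → 4
  1 × C: 3 H
  1 × C: no H
  1 × F: no H
  1 × N: no H
  1 × N (charge +1): no H
  1 × O (aromatic): no H
  1 × O (charge -1): no H
  Total hydrogens = 13.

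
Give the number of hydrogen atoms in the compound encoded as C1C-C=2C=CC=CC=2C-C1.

Hydrogens are implicit in SMILES; fill each atom to its normal valence:
  4 × C: 2 H each → 8
  4 × C (aromatic): 1 H each → 4
  2 × C (aromatic): no H
  Total hydrogens = 12.

12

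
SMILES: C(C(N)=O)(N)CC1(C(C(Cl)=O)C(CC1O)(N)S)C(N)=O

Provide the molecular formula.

C10H17ClN4O4S

Heavy atoms from the SMILES: 10 C, 1 Cl, 4 N, 4 O, 1 S.
Implicit hydrogens by atom environment:
  5 × C: no H
  4 × N: 2 H each → 8
  3 × C: 1 H each → 3
  3 × O: no H
  2 × C: 2 H each → 4
  1 × Cl: no H
  1 × O: 1 H
  1 × S: 1 H
  Total hydrogens = 17.
Molecular formula: C10H17ClN4O4S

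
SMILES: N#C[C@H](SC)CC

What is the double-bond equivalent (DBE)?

2

Molecular formula from the SMILES: C5H9NS.
DoU = (2C + 2 + N − H − X)/2 = (2·5 + 2 + 1 − 9 − 0)/2 = 4/2 = 2.
(Structurally: 0 ring(s) + 2 π bond(s) = 2.)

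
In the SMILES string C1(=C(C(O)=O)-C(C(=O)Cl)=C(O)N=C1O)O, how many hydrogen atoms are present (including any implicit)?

Hydrogens are implicit in SMILES; fill each atom to its normal valence:
  5 × C (aromatic): no H
  4 × O: 1 H each → 4
  2 × C: no H
  2 × O: no H
  1 × Cl: no H
  1 × N (aromatic): no H
  Total hydrogens = 4.

4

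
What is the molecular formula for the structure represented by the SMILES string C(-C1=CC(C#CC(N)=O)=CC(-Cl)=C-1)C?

C11H10ClNO

Heavy atoms from the SMILES: 11 C, 1 Cl, 1 N, 1 O.
Implicit hydrogens by atom environment:
  3 × C (aromatic): 1 H each → 3
  3 × C (aromatic): no H
  3 × C: no H
  1 × C: 3 H
  1 × C: 2 H
  1 × Cl: no H
  1 × N: 2 H
  1 × O: no H
  Total hydrogens = 10.
Molecular formula: C11H10ClNO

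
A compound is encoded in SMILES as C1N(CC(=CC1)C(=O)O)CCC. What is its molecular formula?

Heavy atoms from the SMILES: 9 C, 1 N, 2 O.
Implicit hydrogens by atom environment:
  5 × C: 2 H each → 10
  2 × C: no H
  1 × C: 3 H
  1 × C: 1 H
  1 × N: no H
  1 × O: 1 H
  1 × O: no H
  Total hydrogens = 15.
Molecular formula: C9H15NO2

C9H15NO2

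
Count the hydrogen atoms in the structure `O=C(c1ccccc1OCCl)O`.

Hydrogens are implicit in SMILES; fill each atom to its normal valence:
  4 × C (aromatic): 1 H each → 4
  2 × C (aromatic): no H
  2 × O: no H
  1 × C: 2 H
  1 × C: no H
  1 × Cl: no H
  1 × O: 1 H
  Total hydrogens = 7.

7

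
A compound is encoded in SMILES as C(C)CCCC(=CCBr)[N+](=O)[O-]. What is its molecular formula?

Heavy atoms from the SMILES: 1 Br, 8 C, 1 N, 2 O.
Implicit hydrogens by atom environment:
  5 × C: 2 H each → 10
  1 × Br: no H
  1 × C: 3 H
  1 × C: 1 H
  1 × C: no H
  1 × N (charge +1): no H
  1 × O: no H
  1 × O (charge -1): no H
  Total hydrogens = 14.
Molecular formula: C8H14BrNO2

C8H14BrNO2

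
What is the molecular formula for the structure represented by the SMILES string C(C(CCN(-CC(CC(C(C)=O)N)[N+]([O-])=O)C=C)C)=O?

Heavy atoms from the SMILES: 13 C, 3 N, 4 O.
Implicit hydrogens by atom environment:
  5 × C: 2 H each → 10
  5 × C: 1 H each → 5
  3 × O: no H
  2 × C: 3 H each → 6
  1 × C: no H
  1 × N: 2 H
  1 × N: no H
  1 × N (charge +1): no H
  1 × O (charge -1): no H
  Total hydrogens = 23.
Molecular formula: C13H23N3O4

C13H23N3O4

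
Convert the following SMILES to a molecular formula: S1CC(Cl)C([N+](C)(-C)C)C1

C7H15ClNS+

Heavy atoms from the SMILES: 7 C, 1 Cl, 1 N, 1 S.
Implicit hydrogens by atom environment:
  3 × C: 3 H each → 9
  2 × C: 2 H each → 4
  2 × C: 1 H each → 2
  1 × Cl: no H
  1 × N (charge +1): no H
  1 × S: no H
  Total hydrogens = 15.
Net charge +1.
Molecular formula: C7H15ClNS+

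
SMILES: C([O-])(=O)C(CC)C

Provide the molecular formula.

Heavy atoms from the SMILES: 5 C, 2 O.
Implicit hydrogens by atom environment:
  2 × C: 3 H each → 6
  1 × C: 2 H
  1 × C: 1 H
  1 × C: no H
  1 × O: no H
  1 × O (charge -1): no H
  Total hydrogens = 9.
Net charge -1.
Molecular formula: C5H9O2-

C5H9O2-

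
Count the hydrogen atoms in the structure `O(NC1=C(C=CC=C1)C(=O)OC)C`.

Hydrogens are implicit in SMILES; fill each atom to its normal valence:
  4 × C (aromatic): 1 H each → 4
  3 × O: no H
  2 × C: 3 H each → 6
  2 × C (aromatic): no H
  1 × C: no H
  1 × N: 1 H
  Total hydrogens = 11.

11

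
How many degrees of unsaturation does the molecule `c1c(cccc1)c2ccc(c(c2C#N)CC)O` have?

Molecular formula from the SMILES: C15H13NO.
DoU = (2C + 2 + N − H − X)/2 = (2·15 + 2 + 1 − 13 − 0)/2 = 20/2 = 10.
(Structurally: 2 ring(s) + 8 π bond(s) = 10.)

10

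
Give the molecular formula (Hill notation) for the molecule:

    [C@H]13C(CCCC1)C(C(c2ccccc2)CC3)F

Heavy atoms from the SMILES: 16 C, 1 F.
Implicit hydrogens by atom environment:
  6 × C: 2 H each → 12
  5 × C (aromatic): 1 H each → 5
  4 × C: 1 H each → 4
  1 × C (aromatic): no H
  1 × F: no H
  Total hydrogens = 21.
Molecular formula: C16H21F

C16H21F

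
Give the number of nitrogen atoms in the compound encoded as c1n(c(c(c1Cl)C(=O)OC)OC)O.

The symbol for nitrogen appears 1 time in the SMILES.

1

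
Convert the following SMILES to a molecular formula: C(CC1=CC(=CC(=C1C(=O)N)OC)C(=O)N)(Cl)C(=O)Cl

C12H12Cl2N2O4

Heavy atoms from the SMILES: 12 C, 2 Cl, 2 N, 4 O.
Implicit hydrogens by atom environment:
  4 × C (aromatic): no H
  4 × O: no H
  3 × C: no H
  2 × C (aromatic): 1 H each → 2
  2 × Cl: no H
  2 × N: 2 H each → 4
  1 × C: 3 H
  1 × C: 2 H
  1 × C: 1 H
  Total hydrogens = 12.
Molecular formula: C12H12Cl2N2O4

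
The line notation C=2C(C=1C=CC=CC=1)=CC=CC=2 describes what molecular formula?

Heavy atoms from the SMILES: 12 C.
Implicit hydrogens by atom environment:
  10 × C (aromatic): 1 H each → 10
  2 × C (aromatic): no H
  Total hydrogens = 10.
Molecular formula: C12H10

C12H10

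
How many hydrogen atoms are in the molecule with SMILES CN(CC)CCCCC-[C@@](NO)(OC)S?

Hydrogens are implicit in SMILES; fill each atom to its normal valence:
  6 × C: 2 H each → 12
  3 × C: 3 H each → 9
  1 × C: no H
  1 × N: 1 H
  1 × N: no H
  1 × O: 1 H
  1 × O: no H
  1 × S: 1 H
  Total hydrogens = 24.

24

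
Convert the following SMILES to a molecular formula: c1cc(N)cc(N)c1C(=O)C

Heavy atoms from the SMILES: 8 C, 2 N, 1 O.
Implicit hydrogens by atom environment:
  3 × C (aromatic): 1 H each → 3
  3 × C (aromatic): no H
  2 × N: 2 H each → 4
  1 × C: 3 H
  1 × C: no H
  1 × O: no H
  Total hydrogens = 10.
Molecular formula: C8H10N2O

C8H10N2O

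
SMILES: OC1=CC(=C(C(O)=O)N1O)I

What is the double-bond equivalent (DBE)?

Molecular formula from the SMILES: C5H4INO4.
DoU = (2C + 2 + N − H − X)/2 = (2·5 + 2 + 1 − 4 − 1)/2 = 8/2 = 4.
(Structurally: 1 ring(s) + 3 π bond(s) = 4.)

4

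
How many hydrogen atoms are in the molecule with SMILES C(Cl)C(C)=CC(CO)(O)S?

Hydrogens are implicit in SMILES; fill each atom to its normal valence:
  2 × C: 2 H each → 4
  2 × C: no H
  2 × O: 1 H each → 2
  1 × C: 3 H
  1 × C: 1 H
  1 × Cl: no H
  1 × S: 1 H
  Total hydrogens = 11.

11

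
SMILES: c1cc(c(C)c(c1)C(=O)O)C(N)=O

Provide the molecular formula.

Heavy atoms from the SMILES: 9 C, 1 N, 3 O.
Implicit hydrogens by atom environment:
  3 × C (aromatic): 1 H each → 3
  3 × C (aromatic): no H
  2 × C: no H
  2 × O: no H
  1 × C: 3 H
  1 × N: 2 H
  1 × O: 1 H
  Total hydrogens = 9.
Molecular formula: C9H9NO3

C9H9NO3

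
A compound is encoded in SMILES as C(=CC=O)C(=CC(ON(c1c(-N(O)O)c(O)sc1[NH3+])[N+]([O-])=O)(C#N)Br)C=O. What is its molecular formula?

C12H11BrN5O8S+

Heavy atoms from the SMILES: 1 Br, 12 C, 5 N, 8 O, 1 S.
Implicit hydrogens by atom environment:
  5 × C: 1 H each → 5
  4 × C (aromatic): no H
  4 × O: no H
  3 × C: no H
  3 × N: no H
  3 × O: 1 H each → 3
  1 × Br: no H
  1 × N (charge +1): 3 H
  1 × N (charge +1): no H
  1 × O (charge -1): no H
  1 × S (aromatic): no H
  Total hydrogens = 11.
Net charge +1.
Molecular formula: C12H11BrN5O8S+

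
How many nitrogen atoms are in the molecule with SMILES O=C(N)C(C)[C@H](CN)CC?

The symbol for nitrogen appears 2 times in the SMILES.

2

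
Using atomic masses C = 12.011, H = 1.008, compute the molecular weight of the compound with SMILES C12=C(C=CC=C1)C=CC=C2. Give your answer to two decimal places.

Molecular formula: C10H8.
M = 10×12.011 + 8×1.008 = 128.17 g/mol.

128.17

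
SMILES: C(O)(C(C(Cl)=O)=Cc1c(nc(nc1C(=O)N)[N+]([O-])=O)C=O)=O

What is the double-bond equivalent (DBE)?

10

Molecular formula from the SMILES: C10H5ClN4O7.
DoU = (2C + 2 + N − H − X)/2 = (2·10 + 2 + 4 − 5 − 1)/2 = 20/2 = 10.
(Structurally: 1 ring(s) + 9 π bond(s) = 10.)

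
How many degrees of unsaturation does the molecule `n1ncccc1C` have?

4

Molecular formula from the SMILES: C5H6N2.
DoU = (2C + 2 + N − H − X)/2 = (2·5 + 2 + 2 − 6 − 0)/2 = 8/2 = 4.
(Structurally: 1 ring(s) + 3 π bond(s) = 4.)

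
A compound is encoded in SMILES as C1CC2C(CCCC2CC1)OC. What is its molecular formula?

Heavy atoms from the SMILES: 11 C, 1 O.
Implicit hydrogens by atom environment:
  7 × C: 2 H each → 14
  3 × C: 1 H each → 3
  1 × C: 3 H
  1 × O: no H
  Total hydrogens = 20.
Molecular formula: C11H20O

C11H20O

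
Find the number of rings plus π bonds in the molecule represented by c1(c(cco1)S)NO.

3

Molecular formula from the SMILES: C4H5NO2S.
DoU = (2C + 2 + N − H − X)/2 = (2·4 + 2 + 1 − 5 − 0)/2 = 6/2 = 3.
(Structurally: 1 ring(s) + 2 π bond(s) = 3.)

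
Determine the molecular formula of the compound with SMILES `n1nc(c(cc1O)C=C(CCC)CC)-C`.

Heavy atoms from the SMILES: 12 C, 2 N, 1 O.
Implicit hydrogens by atom environment:
  3 × C: 3 H each → 9
  3 × C: 2 H each → 6
  3 × C (aromatic): no H
  2 × N (aromatic): no H
  1 × C (aromatic): 1 H
  1 × C: 1 H
  1 × C: no H
  1 × O: 1 H
  Total hydrogens = 18.
Molecular formula: C12H18N2O

C12H18N2O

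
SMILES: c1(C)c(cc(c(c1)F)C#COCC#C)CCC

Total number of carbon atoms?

15

The symbol for carbon appears 15 times in the SMILES. Lowercase c denotes aromatic carbon and counts toward C.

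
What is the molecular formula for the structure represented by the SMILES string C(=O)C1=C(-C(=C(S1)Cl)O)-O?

Heavy atoms from the SMILES: 5 C, 1 Cl, 3 O, 1 S.
Implicit hydrogens by atom environment:
  4 × C (aromatic): no H
  2 × O: 1 H each → 2
  1 × C: 1 H
  1 × Cl: no H
  1 × O: no H
  1 × S (aromatic): no H
  Total hydrogens = 3.
Molecular formula: C5H3ClO3S

C5H3ClO3S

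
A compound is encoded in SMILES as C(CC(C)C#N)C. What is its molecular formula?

Heavy atoms from the SMILES: 6 C, 1 N.
Implicit hydrogens by atom environment:
  2 × C: 3 H each → 6
  2 × C: 2 H each → 4
  1 × C: 1 H
  1 × C: no H
  1 × N: no H
  Total hydrogens = 11.
Molecular formula: C6H11N

C6H11N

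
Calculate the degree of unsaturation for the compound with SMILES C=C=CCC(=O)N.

3

Molecular formula from the SMILES: C5H7NO.
DoU = (2C + 2 + N − H − X)/2 = (2·5 + 2 + 1 − 7 − 0)/2 = 6/2 = 3.
(Structurally: 0 ring(s) + 3 π bond(s) = 3.)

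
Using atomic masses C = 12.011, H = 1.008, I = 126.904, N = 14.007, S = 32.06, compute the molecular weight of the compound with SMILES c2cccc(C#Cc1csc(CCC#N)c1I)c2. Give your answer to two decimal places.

Molecular formula: C15H10INS.
M = 15×12.011 + 10×1.008 + 1×126.904 + 1×14.007 + 1×32.06 = 363.22 g/mol.

363.22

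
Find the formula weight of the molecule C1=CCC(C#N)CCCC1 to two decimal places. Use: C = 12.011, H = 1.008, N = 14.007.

Molecular formula: C9H13N.
M = 9×12.011 + 13×1.008 + 1×14.007 = 135.21 g/mol.

135.21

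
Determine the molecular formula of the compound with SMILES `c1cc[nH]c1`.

Heavy atoms from the SMILES: 4 C, 1 N.
Implicit hydrogens by atom environment:
  4 × C (aromatic): 1 H each → 4
  1 × N (aromatic): 1 H
  Total hydrogens = 5.
Molecular formula: C4H5N

C4H5N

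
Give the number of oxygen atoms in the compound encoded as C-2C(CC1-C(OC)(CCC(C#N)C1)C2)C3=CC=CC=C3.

1

The symbol for oxygen appears 1 time in the SMILES.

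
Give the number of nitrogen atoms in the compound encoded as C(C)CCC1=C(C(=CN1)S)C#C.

1

The symbol for nitrogen appears 1 time in the SMILES.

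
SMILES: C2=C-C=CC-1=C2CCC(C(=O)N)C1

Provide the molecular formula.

C11H13NO

Heavy atoms from the SMILES: 11 C, 1 N, 1 O.
Implicit hydrogens by atom environment:
  4 × C (aromatic): 1 H each → 4
  3 × C: 2 H each → 6
  2 × C (aromatic): no H
  1 × C: 1 H
  1 × C: no H
  1 × N: 2 H
  1 × O: no H
  Total hydrogens = 13.
Molecular formula: C11H13NO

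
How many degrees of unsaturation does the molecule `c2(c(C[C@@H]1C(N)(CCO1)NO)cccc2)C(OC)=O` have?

Molecular formula from the SMILES: C13H18N2O4.
DoU = (2C + 2 + N − H − X)/2 = (2·13 + 2 + 2 − 18 − 0)/2 = 12/2 = 6.
(Structurally: 2 ring(s) + 4 π bond(s) = 6.)

6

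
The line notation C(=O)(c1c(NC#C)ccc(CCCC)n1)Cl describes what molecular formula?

Heavy atoms from the SMILES: 12 C, 1 Cl, 2 N, 1 O.
Implicit hydrogens by atom environment:
  3 × C: 2 H each → 6
  3 × C (aromatic): no H
  2 × C (aromatic): 1 H each → 2
  2 × C: no H
  1 × C: 3 H
  1 × C: 1 H
  1 × Cl: no H
  1 × N: 1 H
  1 × N (aromatic): no H
  1 × O: no H
  Total hydrogens = 13.
Molecular formula: C12H13ClN2O

C12H13ClN2O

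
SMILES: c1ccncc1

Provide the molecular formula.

Heavy atoms from the SMILES: 5 C, 1 N.
Implicit hydrogens by atom environment:
  5 × C (aromatic): 1 H each → 5
  1 × N (aromatic): no H
  Total hydrogens = 5.
Molecular formula: C5H5N

C5H5N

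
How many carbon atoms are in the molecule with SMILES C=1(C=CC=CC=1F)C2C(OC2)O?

9

The symbol for carbon appears 9 times in the SMILES.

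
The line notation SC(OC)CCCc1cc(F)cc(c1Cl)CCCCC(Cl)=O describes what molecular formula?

C16H21Cl2FO2S

Heavy atoms from the SMILES: 16 C, 2 Cl, 1 F, 2 O, 1 S.
Implicit hydrogens by atom environment:
  7 × C: 2 H each → 14
  4 × C (aromatic): no H
  2 × C (aromatic): 1 H each → 2
  2 × Cl: no H
  2 × O: no H
  1 × C: 3 H
  1 × C: 1 H
  1 × C: no H
  1 × F: no H
  1 × S: 1 H
  Total hydrogens = 21.
Molecular formula: C16H21Cl2FO2S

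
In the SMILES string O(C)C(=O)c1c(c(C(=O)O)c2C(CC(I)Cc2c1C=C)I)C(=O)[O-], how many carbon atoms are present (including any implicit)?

16

The symbol for carbon appears 16 times in the SMILES. Lowercase c denotes aromatic carbon and counts toward C.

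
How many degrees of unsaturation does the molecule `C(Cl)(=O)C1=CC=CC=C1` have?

5

Molecular formula from the SMILES: C7H5ClO.
DoU = (2C + 2 + N − H − X)/2 = (2·7 + 2 + 0 − 5 − 1)/2 = 10/2 = 5.
(Structurally: 1 ring(s) + 4 π bond(s) = 5.)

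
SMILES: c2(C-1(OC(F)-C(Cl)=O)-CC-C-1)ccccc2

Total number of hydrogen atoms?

Hydrogens are implicit in SMILES; fill each atom to its normal valence:
  5 × C (aromatic): 1 H each → 5
  3 × C: 2 H each → 6
  2 × C: no H
  2 × O: no H
  1 × C: 1 H
  1 × C (aromatic): no H
  1 × Cl: no H
  1 × F: no H
  Total hydrogens = 12.

12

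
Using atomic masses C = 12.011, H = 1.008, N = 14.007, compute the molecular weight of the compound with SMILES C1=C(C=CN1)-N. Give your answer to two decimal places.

Molecular formula: C4H6N2.
M = 4×12.011 + 6×1.008 + 2×14.007 = 82.11 g/mol.

82.11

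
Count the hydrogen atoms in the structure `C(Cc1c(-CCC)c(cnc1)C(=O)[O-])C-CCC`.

22

Hydrogens are implicit in SMILES; fill each atom to its normal valence:
  7 × C: 2 H each → 14
  3 × C (aromatic): no H
  2 × C: 3 H each → 6
  2 × C (aromatic): 1 H each → 2
  1 × C: no H
  1 × N (aromatic): no H
  1 × O: no H
  1 × O (charge -1): no H
  Total hydrogens = 22.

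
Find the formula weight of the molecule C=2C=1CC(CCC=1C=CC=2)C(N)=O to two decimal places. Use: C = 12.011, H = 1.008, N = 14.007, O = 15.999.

Molecular formula: C11H13NO.
M = 11×12.011 + 13×1.008 + 1×14.007 + 1×15.999 = 175.23 g/mol.

175.23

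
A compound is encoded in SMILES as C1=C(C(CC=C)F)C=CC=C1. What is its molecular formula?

Heavy atoms from the SMILES: 10 C, 1 F.
Implicit hydrogens by atom environment:
  5 × C (aromatic): 1 H each → 5
  2 × C: 2 H each → 4
  2 × C: 1 H each → 2
  1 × C (aromatic): no H
  1 × F: no H
  Total hydrogens = 11.
Molecular formula: C10H11F

C10H11F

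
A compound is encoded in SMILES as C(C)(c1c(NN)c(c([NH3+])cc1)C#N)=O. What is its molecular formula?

C9H11N4O+

Heavy atoms from the SMILES: 9 C, 4 N, 1 O.
Implicit hydrogens by atom environment:
  4 × C (aromatic): no H
  2 × C (aromatic): 1 H each → 2
  2 × C: no H
  1 × C: 3 H
  1 × N (charge +1): 3 H
  1 × N: 2 H
  1 × N: 1 H
  1 × N: no H
  1 × O: no H
  Total hydrogens = 11.
Net charge +1.
Molecular formula: C9H11N4O+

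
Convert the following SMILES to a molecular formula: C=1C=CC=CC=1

C6H6

Heavy atoms from the SMILES: 6 C.
Implicit hydrogens by atom environment:
  6 × C (aromatic): 1 H each → 6
  Total hydrogens = 6.
Molecular formula: C6H6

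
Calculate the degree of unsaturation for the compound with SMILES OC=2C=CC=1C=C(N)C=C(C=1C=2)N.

Molecular formula from the SMILES: C10H10N2O.
DoU = (2C + 2 + N − H − X)/2 = (2·10 + 2 + 2 − 10 − 0)/2 = 14/2 = 7.
(Structurally: 2 ring(s) + 5 π bond(s) = 7.)

7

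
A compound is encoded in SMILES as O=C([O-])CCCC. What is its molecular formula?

C5H9O2-

Heavy atoms from the SMILES: 5 C, 2 O.
Implicit hydrogens by atom environment:
  3 × C: 2 H each → 6
  1 × C: 3 H
  1 × C: no H
  1 × O: no H
  1 × O (charge -1): no H
  Total hydrogens = 9.
Net charge -1.
Molecular formula: C5H9O2-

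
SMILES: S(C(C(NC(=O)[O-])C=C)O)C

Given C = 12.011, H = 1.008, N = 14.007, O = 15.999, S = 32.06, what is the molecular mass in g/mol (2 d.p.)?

Molecular formula: C6H10NO3S-.
M = 6×12.011 + 10×1.008 + 1×14.007 + 3×15.999 + 1×32.06 = 176.21 g/mol.

176.21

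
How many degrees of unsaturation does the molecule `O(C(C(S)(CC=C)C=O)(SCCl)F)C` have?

2

Molecular formula from the SMILES: C8H12ClFO2S2.
DoU = (2C + 2 + N − H − X)/2 = (2·8 + 2 + 0 − 12 − 2)/2 = 4/2 = 2.
(Structurally: 0 ring(s) + 2 π bond(s) = 2.)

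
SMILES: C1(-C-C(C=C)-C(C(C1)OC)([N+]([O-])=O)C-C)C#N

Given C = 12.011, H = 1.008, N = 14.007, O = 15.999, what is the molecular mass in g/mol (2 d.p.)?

Molecular formula: C12H18N2O3.
M = 12×12.011 + 18×1.008 + 2×14.007 + 3×15.999 = 238.29 g/mol.

238.29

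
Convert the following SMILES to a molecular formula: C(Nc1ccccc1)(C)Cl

C8H10ClN

Heavy atoms from the SMILES: 8 C, 1 Cl, 1 N.
Implicit hydrogens by atom environment:
  5 × C (aromatic): 1 H each → 5
  1 × C: 3 H
  1 × C: 1 H
  1 × C (aromatic): no H
  1 × Cl: no H
  1 × N: 1 H
  Total hydrogens = 10.
Molecular formula: C8H10ClN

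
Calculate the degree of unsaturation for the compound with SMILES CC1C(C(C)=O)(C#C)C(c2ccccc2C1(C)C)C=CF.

Molecular formula from the SMILES: C19H21FO.
DoU = (2C + 2 + N − H − X)/2 = (2·19 + 2 + 0 − 21 − 1)/2 = 18/2 = 9.
(Structurally: 2 ring(s) + 7 π bond(s) = 9.)

9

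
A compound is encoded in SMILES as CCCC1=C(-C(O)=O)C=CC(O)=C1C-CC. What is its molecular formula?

C13H18O3

Heavy atoms from the SMILES: 13 C, 3 O.
Implicit hydrogens by atom environment:
  4 × C: 2 H each → 8
  4 × C (aromatic): no H
  2 × C: 3 H each → 6
  2 × C (aromatic): 1 H each → 2
  2 × O: 1 H each → 2
  1 × C: no H
  1 × O: no H
  Total hydrogens = 18.
Molecular formula: C13H18O3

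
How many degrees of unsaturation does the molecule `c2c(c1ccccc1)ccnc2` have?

Molecular formula from the SMILES: C11H9N.
DoU = (2C + 2 + N − H − X)/2 = (2·11 + 2 + 1 − 9 − 0)/2 = 16/2 = 8.
(Structurally: 2 ring(s) + 6 π bond(s) = 8.)

8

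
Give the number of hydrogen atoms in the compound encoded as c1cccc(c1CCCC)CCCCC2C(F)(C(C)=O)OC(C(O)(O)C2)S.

Hydrogens are implicit in SMILES; fill each atom to its normal valence:
  8 × C: 2 H each → 16
  4 × C (aromatic): 1 H each → 4
  3 × C: no H
  2 × C: 3 H each → 6
  2 × C: 1 H each → 2
  2 × C (aromatic): no H
  2 × O: 1 H each → 2
  2 × O: no H
  1 × F: no H
  1 × S: 1 H
  Total hydrogens = 31.

31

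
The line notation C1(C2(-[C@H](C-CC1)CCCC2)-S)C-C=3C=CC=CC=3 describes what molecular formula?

Heavy atoms from the SMILES: 17 C, 1 S.
Implicit hydrogens by atom environment:
  8 × C: 2 H each → 16
  5 × C (aromatic): 1 H each → 5
  2 × C: 1 H each → 2
  1 × C: no H
  1 × C (aromatic): no H
  1 × S: 1 H
  Total hydrogens = 24.
Molecular formula: C17H24S

C17H24S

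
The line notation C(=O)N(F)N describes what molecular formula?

CH3FN2O

Heavy atoms from the SMILES: 1 C, 1 F, 2 N, 1 O.
Implicit hydrogens by atom environment:
  1 × C: 1 H
  1 × F: no H
  1 × N: 2 H
  1 × N: no H
  1 × O: no H
  Total hydrogens = 3.
Molecular formula: CH3FN2O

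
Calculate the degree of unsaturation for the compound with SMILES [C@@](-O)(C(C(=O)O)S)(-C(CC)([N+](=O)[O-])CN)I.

2

Molecular formula from the SMILES: C7H13IN2O5S.
DoU = (2C + 2 + N − H − X)/2 = (2·7 + 2 + 2 − 13 − 1)/2 = 4/2 = 2.
(Structurally: 0 ring(s) + 2 π bond(s) = 2.)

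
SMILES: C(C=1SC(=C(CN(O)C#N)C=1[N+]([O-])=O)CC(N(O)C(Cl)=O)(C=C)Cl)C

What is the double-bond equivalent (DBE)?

8

Molecular formula from the SMILES: C13H14Cl2N4O5S.
DoU = (2C + 2 + N − H − X)/2 = (2·13 + 2 + 4 − 14 − 2)/2 = 16/2 = 8.
(Structurally: 1 ring(s) + 7 π bond(s) = 8.)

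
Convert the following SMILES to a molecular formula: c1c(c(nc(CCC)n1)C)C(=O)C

C10H14N2O

Heavy atoms from the SMILES: 10 C, 2 N, 1 O.
Implicit hydrogens by atom environment:
  3 × C: 3 H each → 9
  3 × C (aromatic): no H
  2 × C: 2 H each → 4
  2 × N (aromatic): no H
  1 × C (aromatic): 1 H
  1 × C: no H
  1 × O: no H
  Total hydrogens = 14.
Molecular formula: C10H14N2O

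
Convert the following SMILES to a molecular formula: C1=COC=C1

C4H4O

Heavy atoms from the SMILES: 4 C, 1 O.
Implicit hydrogens by atom environment:
  4 × C (aromatic): 1 H each → 4
  1 × O (aromatic): no H
  Total hydrogens = 4.
Molecular formula: C4H4O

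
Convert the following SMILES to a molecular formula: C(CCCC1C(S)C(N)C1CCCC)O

Heavy atoms from the SMILES: 12 C, 1 N, 1 O, 1 S.
Implicit hydrogens by atom environment:
  7 × C: 2 H each → 14
  4 × C: 1 H each → 4
  1 × C: 3 H
  1 × N: 2 H
  1 × O: 1 H
  1 × S: 1 H
  Total hydrogens = 25.
Molecular formula: C12H25NOS

C12H25NOS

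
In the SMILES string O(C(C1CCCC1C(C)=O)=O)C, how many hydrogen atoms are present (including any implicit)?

Hydrogens are implicit in SMILES; fill each atom to its normal valence:
  3 × C: 2 H each → 6
  3 × O: no H
  2 × C: 3 H each → 6
  2 × C: 1 H each → 2
  2 × C: no H
  Total hydrogens = 14.

14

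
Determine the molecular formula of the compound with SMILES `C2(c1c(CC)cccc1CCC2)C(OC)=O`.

Heavy atoms from the SMILES: 14 C, 2 O.
Implicit hydrogens by atom environment:
  4 × C: 2 H each → 8
  3 × C (aromatic): 1 H each → 3
  3 × C (aromatic): no H
  2 × C: 3 H each → 6
  2 × O: no H
  1 × C: 1 H
  1 × C: no H
  Total hydrogens = 18.
Molecular formula: C14H18O2

C14H18O2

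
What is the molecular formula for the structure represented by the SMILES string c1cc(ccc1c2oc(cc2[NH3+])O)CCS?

C12H14NO2S+

Heavy atoms from the SMILES: 12 C, 1 N, 2 O, 1 S.
Implicit hydrogens by atom environment:
  5 × C (aromatic): 1 H each → 5
  5 × C (aromatic): no H
  2 × C: 2 H each → 4
  1 × N (charge +1): 3 H
  1 × O: 1 H
  1 × O (aromatic): no H
  1 × S: 1 H
  Total hydrogens = 14.
Net charge +1.
Molecular formula: C12H14NO2S+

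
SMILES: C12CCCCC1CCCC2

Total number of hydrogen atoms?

Hydrogens are implicit in SMILES; fill each atom to its normal valence:
  8 × C: 2 H each → 16
  2 × C: 1 H each → 2
  Total hydrogens = 18.

18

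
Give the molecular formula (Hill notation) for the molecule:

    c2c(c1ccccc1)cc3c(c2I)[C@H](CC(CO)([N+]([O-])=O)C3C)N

Heavy atoms from the SMILES: 18 C, 1 I, 2 N, 3 O.
Implicit hydrogens by atom environment:
  7 × C (aromatic): 1 H each → 7
  5 × C (aromatic): no H
  2 × C: 2 H each → 4
  2 × C: 1 H each → 2
  1 × C: 3 H
  1 × C: no H
  1 × I: no H
  1 × N: 2 H
  1 × N (charge +1): no H
  1 × O: 1 H
  1 × O: no H
  1 × O (charge -1): no H
  Total hydrogens = 19.
Molecular formula: C18H19IN2O3

C18H19IN2O3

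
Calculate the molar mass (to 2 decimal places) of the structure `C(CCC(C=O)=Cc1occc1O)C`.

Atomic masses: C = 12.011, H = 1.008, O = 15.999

Molecular formula: C11H14O3.
M = 11×12.011 + 14×1.008 + 3×15.999 = 194.23 g/mol.

194.23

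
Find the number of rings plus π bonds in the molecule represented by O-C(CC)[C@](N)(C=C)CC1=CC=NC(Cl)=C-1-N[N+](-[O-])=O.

Molecular formula from the SMILES: C12H17ClN4O3.
DoU = (2C + 2 + N − H − X)/2 = (2·12 + 2 + 4 − 17 − 1)/2 = 12/2 = 6.
(Structurally: 1 ring(s) + 5 π bond(s) = 6.)

6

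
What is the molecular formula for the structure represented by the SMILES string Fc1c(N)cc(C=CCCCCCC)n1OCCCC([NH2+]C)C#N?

C18H30FN4O+

Heavy atoms from the SMILES: 18 C, 1 F, 4 N, 1 O.
Implicit hydrogens by atom environment:
  8 × C: 2 H each → 16
  3 × C: 1 H each → 3
  3 × C (aromatic): no H
  2 × C: 3 H each → 6
  1 × C (aromatic): 1 H
  1 × C: no H
  1 × F: no H
  1 × N: 2 H
  1 × N (charge +1): 2 H
  1 × N (aromatic): no H
  1 × N: no H
  1 × O: no H
  Total hydrogens = 30.
Net charge +1.
Molecular formula: C18H30FN4O+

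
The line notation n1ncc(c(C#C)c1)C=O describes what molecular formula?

C7H4N2O

Heavy atoms from the SMILES: 7 C, 2 N, 1 O.
Implicit hydrogens by atom environment:
  2 × C (aromatic): 1 H each → 2
  2 × C: 1 H each → 2
  2 × C (aromatic): no H
  2 × N (aromatic): no H
  1 × C: no H
  1 × O: no H
  Total hydrogens = 4.
Molecular formula: C7H4N2O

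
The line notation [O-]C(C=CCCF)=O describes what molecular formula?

Heavy atoms from the SMILES: 5 C, 1 F, 2 O.
Implicit hydrogens by atom environment:
  2 × C: 2 H each → 4
  2 × C: 1 H each → 2
  1 × C: no H
  1 × F: no H
  1 × O: no H
  1 × O (charge -1): no H
  Total hydrogens = 6.
Net charge -1.
Molecular formula: C5H6FO2-

C5H6FO2-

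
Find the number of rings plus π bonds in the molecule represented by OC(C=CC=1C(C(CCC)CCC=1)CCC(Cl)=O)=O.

5

Molecular formula from the SMILES: C15H21ClO3.
DoU = (2C + 2 + N − H − X)/2 = (2·15 + 2 + 0 − 21 − 1)/2 = 10/2 = 5.
(Structurally: 1 ring(s) + 4 π bond(s) = 5.)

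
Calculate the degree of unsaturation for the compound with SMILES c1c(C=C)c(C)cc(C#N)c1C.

Molecular formula from the SMILES: C11H11N.
DoU = (2C + 2 + N − H − X)/2 = (2·11 + 2 + 1 − 11 − 0)/2 = 14/2 = 7.
(Structurally: 1 ring(s) + 6 π bond(s) = 7.)

7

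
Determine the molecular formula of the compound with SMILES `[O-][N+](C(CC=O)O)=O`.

Heavy atoms from the SMILES: 3 C, 1 N, 4 O.
Implicit hydrogens by atom environment:
  2 × C: 1 H each → 2
  2 × O: no H
  1 × C: 2 H
  1 × N (charge +1): no H
  1 × O: 1 H
  1 × O (charge -1): no H
  Total hydrogens = 5.
Molecular formula: C3H5NO4

C3H5NO4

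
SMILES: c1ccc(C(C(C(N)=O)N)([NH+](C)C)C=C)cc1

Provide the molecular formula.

Heavy atoms from the SMILES: 13 C, 3 N, 1 O.
Implicit hydrogens by atom environment:
  5 × C (aromatic): 1 H each → 5
  2 × C: 3 H each → 6
  2 × C: 1 H each → 2
  2 × C: no H
  2 × N: 2 H each → 4
  1 × C: 2 H
  1 × C (aromatic): no H
  1 × N (charge +1): 1 H
  1 × O: no H
  Total hydrogens = 20.
Net charge +1.
Molecular formula: C13H20N3O+

C13H20N3O+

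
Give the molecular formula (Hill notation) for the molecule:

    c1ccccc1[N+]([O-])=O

Heavy atoms from the SMILES: 6 C, 1 N, 2 O.
Implicit hydrogens by atom environment:
  5 × C (aromatic): 1 H each → 5
  1 × C (aromatic): no H
  1 × N (charge +1): no H
  1 × O: no H
  1 × O (charge -1): no H
  Total hydrogens = 5.
Molecular formula: C6H5NO2

C6H5NO2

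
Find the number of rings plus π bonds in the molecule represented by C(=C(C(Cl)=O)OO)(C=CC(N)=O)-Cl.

Molecular formula from the SMILES: C6H5Cl2NO4.
DoU = (2C + 2 + N − H − X)/2 = (2·6 + 2 + 1 − 5 − 2)/2 = 8/2 = 4.
(Structurally: 0 ring(s) + 4 π bond(s) = 4.)

4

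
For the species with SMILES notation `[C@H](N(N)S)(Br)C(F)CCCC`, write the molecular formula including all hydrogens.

Heavy atoms from the SMILES: 1 Br, 6 C, 1 F, 2 N, 1 S.
Implicit hydrogens by atom environment:
  3 × C: 2 H each → 6
  2 × C: 1 H each → 2
  1 × Br: no H
  1 × C: 3 H
  1 × F: no H
  1 × N: 2 H
  1 × N: no H
  1 × S: 1 H
  Total hydrogens = 14.
Molecular formula: C6H14BrFN2S

C6H14BrFN2S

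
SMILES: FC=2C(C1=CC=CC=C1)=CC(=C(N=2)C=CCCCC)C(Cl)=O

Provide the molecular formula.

C18H17ClFNO

Heavy atoms from the SMILES: 18 C, 1 Cl, 1 F, 1 N, 1 O.
Implicit hydrogens by atom environment:
  6 × C (aromatic): 1 H each → 6
  5 × C (aromatic): no H
  3 × C: 2 H each → 6
  2 × C: 1 H each → 2
  1 × C: 3 H
  1 × C: no H
  1 × Cl: no H
  1 × F: no H
  1 × N (aromatic): no H
  1 × O: no H
  Total hydrogens = 17.
Molecular formula: C18H17ClFNO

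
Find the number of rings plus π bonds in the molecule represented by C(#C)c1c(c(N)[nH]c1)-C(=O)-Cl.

Molecular formula from the SMILES: C7H5ClN2O.
DoU = (2C + 2 + N − H − X)/2 = (2·7 + 2 + 2 − 5 − 1)/2 = 12/2 = 6.
(Structurally: 1 ring(s) + 5 π bond(s) = 6.)

6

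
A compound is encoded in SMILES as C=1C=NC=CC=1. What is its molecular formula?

Heavy atoms from the SMILES: 5 C, 1 N.
Implicit hydrogens by atom environment:
  5 × C (aromatic): 1 H each → 5
  1 × N (aromatic): no H
  Total hydrogens = 5.
Molecular formula: C5H5N

C5H5N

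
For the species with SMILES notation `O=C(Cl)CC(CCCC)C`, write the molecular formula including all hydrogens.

Heavy atoms from the SMILES: 8 C, 1 Cl, 1 O.
Implicit hydrogens by atom environment:
  4 × C: 2 H each → 8
  2 × C: 3 H each → 6
  1 × C: 1 H
  1 × C: no H
  1 × Cl: no H
  1 × O: no H
  Total hydrogens = 15.
Molecular formula: C8H15ClO

C8H15ClO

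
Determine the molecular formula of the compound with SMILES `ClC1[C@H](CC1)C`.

Heavy atoms from the SMILES: 5 C, 1 Cl.
Implicit hydrogens by atom environment:
  2 × C: 2 H each → 4
  2 × C: 1 H each → 2
  1 × C: 3 H
  1 × Cl: no H
  Total hydrogens = 9.
Molecular formula: C5H9Cl

C5H9Cl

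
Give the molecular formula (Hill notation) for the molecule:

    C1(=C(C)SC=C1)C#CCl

Heavy atoms from the SMILES: 7 C, 1 Cl, 1 S.
Implicit hydrogens by atom environment:
  2 × C (aromatic): 1 H each → 2
  2 × C (aromatic): no H
  2 × C: no H
  1 × C: 3 H
  1 × Cl: no H
  1 × S (aromatic): no H
  Total hydrogens = 5.
Molecular formula: C7H5ClS

C7H5ClS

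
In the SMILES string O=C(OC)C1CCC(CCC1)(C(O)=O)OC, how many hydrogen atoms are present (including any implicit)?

18

Hydrogens are implicit in SMILES; fill each atom to its normal valence:
  5 × C: 2 H each → 10
  4 × O: no H
  3 × C: no H
  2 × C: 3 H each → 6
  1 × C: 1 H
  1 × O: 1 H
  Total hydrogens = 18.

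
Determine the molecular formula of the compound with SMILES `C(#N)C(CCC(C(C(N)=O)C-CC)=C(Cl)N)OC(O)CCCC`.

C16H28ClN3O3

Heavy atoms from the SMILES: 16 C, 1 Cl, 3 N, 3 O.
Implicit hydrogens by atom environment:
  7 × C: 2 H each → 14
  4 × C: no H
  3 × C: 1 H each → 3
  2 × C: 3 H each → 6
  2 × N: 2 H each → 4
  2 × O: no H
  1 × Cl: no H
  1 × N: no H
  1 × O: 1 H
  Total hydrogens = 28.
Molecular formula: C16H28ClN3O3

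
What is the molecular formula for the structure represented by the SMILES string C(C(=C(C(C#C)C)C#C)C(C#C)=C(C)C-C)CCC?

C19H24

Heavy atoms from the SMILES: 19 C.
Implicit hydrogens by atom environment:
  7 × C: no H
  4 × C: 3 H each → 12
  4 × C: 2 H each → 8
  4 × C: 1 H each → 4
  Total hydrogens = 24.
Molecular formula: C19H24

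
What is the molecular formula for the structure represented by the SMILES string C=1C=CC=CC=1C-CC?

Heavy atoms from the SMILES: 9 C.
Implicit hydrogens by atom environment:
  5 × C (aromatic): 1 H each → 5
  2 × C: 2 H each → 4
  1 × C: 3 H
  1 × C (aromatic): no H
  Total hydrogens = 12.
Molecular formula: C9H12

C9H12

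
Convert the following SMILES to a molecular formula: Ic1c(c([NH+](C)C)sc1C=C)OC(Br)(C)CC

C12H18BrINOS+

Heavy atoms from the SMILES: 1 Br, 12 C, 1 I, 1 N, 1 O, 1 S.
Implicit hydrogens by atom environment:
  4 × C: 3 H each → 12
  4 × C (aromatic): no H
  2 × C: 2 H each → 4
  1 × Br: no H
  1 × C: 1 H
  1 × C: no H
  1 × I: no H
  1 × N (charge +1): 1 H
  1 × O: no H
  1 × S (aromatic): no H
  Total hydrogens = 18.
Net charge +1.
Molecular formula: C12H18BrINOS+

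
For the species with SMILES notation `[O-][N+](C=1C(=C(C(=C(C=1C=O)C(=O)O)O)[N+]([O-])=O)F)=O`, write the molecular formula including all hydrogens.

Heavy atoms from the SMILES: 8 C, 1 F, 2 N, 8 O.
Implicit hydrogens by atom environment:
  6 × C (aromatic): no H
  4 × O: no H
  2 × N (charge +1): no H
  2 × O: 1 H each → 2
  2 × O (charge -1): no H
  1 × C: 1 H
  1 × C: no H
  1 × F: no H
  Total hydrogens = 3.
Molecular formula: C8H3FN2O8

C8H3FN2O8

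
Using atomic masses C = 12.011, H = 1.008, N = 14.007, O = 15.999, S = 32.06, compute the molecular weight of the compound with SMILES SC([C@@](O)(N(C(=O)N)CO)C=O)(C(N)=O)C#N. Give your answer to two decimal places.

Molecular formula: C7H10N4O5S.
M = 7×12.011 + 10×1.008 + 4×14.007 + 5×15.999 + 1×32.06 = 262.24 g/mol.

262.24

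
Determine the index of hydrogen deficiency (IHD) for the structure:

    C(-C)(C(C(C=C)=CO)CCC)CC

2

Molecular formula from the SMILES: C12H22O.
DoU = (2C + 2 + N − H − X)/2 = (2·12 + 2 + 0 − 22 − 0)/2 = 4/2 = 2.
(Structurally: 0 ring(s) + 2 π bond(s) = 2.)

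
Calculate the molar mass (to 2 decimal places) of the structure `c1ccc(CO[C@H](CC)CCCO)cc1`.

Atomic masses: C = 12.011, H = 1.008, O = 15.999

208.30

Molecular formula: C13H20O2.
M = 13×12.011 + 20×1.008 + 2×15.999 = 208.30 g/mol.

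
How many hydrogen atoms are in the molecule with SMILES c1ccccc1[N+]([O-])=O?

5

Hydrogens are implicit in SMILES; fill each atom to its normal valence:
  5 × C (aromatic): 1 H each → 5
  1 × C (aromatic): no H
  1 × N (charge +1): no H
  1 × O: no H
  1 × O (charge -1): no H
  Total hydrogens = 5.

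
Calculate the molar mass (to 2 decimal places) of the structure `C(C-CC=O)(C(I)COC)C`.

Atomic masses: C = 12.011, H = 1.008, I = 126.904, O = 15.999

270.11

Molecular formula: C8H15IO2.
M = 8×12.011 + 15×1.008 + 1×126.904 + 2×15.999 = 270.11 g/mol.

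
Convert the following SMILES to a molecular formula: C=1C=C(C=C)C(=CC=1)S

Heavy atoms from the SMILES: 8 C, 1 S.
Implicit hydrogens by atom environment:
  4 × C (aromatic): 1 H each → 4
  2 × C (aromatic): no H
  1 × C: 2 H
  1 × C: 1 H
  1 × S: 1 H
  Total hydrogens = 8.
Molecular formula: C8H8S

C8H8S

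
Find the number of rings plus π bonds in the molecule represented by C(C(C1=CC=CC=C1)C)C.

Molecular formula from the SMILES: C10H14.
DoU = (2C + 2 + N − H − X)/2 = (2·10 + 2 + 0 − 14 − 0)/2 = 8/2 = 4.
(Structurally: 1 ring(s) + 3 π bond(s) = 4.)

4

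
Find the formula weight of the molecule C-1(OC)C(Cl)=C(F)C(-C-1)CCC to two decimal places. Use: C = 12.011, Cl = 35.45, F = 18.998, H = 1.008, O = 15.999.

192.66

Molecular formula: C9H14ClFO.
M = 9×12.011 + 1×35.45 + 1×18.998 + 14×1.008 + 1×15.999 = 192.66 g/mol.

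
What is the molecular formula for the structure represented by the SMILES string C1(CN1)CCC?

C5H11N

Heavy atoms from the SMILES: 5 C, 1 N.
Implicit hydrogens by atom environment:
  3 × C: 2 H each → 6
  1 × C: 3 H
  1 × C: 1 H
  1 × N: 1 H
  Total hydrogens = 11.
Molecular formula: C5H11N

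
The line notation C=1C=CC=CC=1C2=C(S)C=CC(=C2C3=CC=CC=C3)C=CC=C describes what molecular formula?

Heavy atoms from the SMILES: 22 C, 1 S.
Implicit hydrogens by atom environment:
  12 × C (aromatic): 1 H each → 12
  6 × C (aromatic): no H
  3 × C: 1 H each → 3
  1 × C: 2 H
  1 × S: 1 H
  Total hydrogens = 18.
Molecular formula: C22H18S

C22H18S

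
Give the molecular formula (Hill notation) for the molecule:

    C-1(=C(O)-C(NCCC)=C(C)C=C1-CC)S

Heavy atoms from the SMILES: 12 C, 1 N, 1 O, 1 S.
Implicit hydrogens by atom environment:
  5 × C (aromatic): no H
  3 × C: 3 H each → 9
  3 × C: 2 H each → 6
  1 × C (aromatic): 1 H
  1 × N: 1 H
  1 × O: 1 H
  1 × S: 1 H
  Total hydrogens = 19.
Molecular formula: C12H19NOS

C12H19NOS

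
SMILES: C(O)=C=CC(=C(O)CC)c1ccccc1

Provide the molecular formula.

Heavy atoms from the SMILES: 13 C, 2 O.
Implicit hydrogens by atom environment:
  5 × C (aromatic): 1 H each → 5
  3 × C: no H
  2 × C: 1 H each → 2
  2 × O: 1 H each → 2
  1 × C: 3 H
  1 × C: 2 H
  1 × C (aromatic): no H
  Total hydrogens = 14.
Molecular formula: C13H14O2

C13H14O2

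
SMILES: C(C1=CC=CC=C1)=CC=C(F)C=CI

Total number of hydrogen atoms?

10

Hydrogens are implicit in SMILES; fill each atom to its normal valence:
  5 × C: 1 H each → 5
  5 × C (aromatic): 1 H each → 5
  1 × C: no H
  1 × C (aromatic): no H
  1 × F: no H
  1 × I: no H
  Total hydrogens = 10.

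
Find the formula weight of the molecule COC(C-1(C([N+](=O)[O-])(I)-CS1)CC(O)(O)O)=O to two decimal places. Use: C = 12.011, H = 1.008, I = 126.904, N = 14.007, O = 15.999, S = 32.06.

Molecular formula: C7H10INO7S.
M = 7×12.011 + 10×1.008 + 1×126.904 + 1×14.007 + 7×15.999 + 1×32.06 = 379.12 g/mol.

379.12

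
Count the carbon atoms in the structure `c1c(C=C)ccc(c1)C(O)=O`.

The symbol for carbon appears 9 times in the SMILES. Lowercase c denotes aromatic carbon and counts toward C.

9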